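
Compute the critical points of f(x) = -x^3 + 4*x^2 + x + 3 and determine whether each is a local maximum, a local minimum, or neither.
f'(x) = -3*x^2 + 8*x + 1

Solve f'(x) = 0:
  3*x^2 - 8*x - 1 = 0 has no rational roots; quadratic formula: x = (8 ± √76)/6.
  ⇒ x = 4/3 - sqrt(19)/3 ≈ -0.1196, 4/3 + sqrt(19)/3 ≈ 2.7863

f''(x) = 8 - 6*x
Second-derivative test at each critical point:
  f''(-0.1196) = 8.7178 > 0 → local minimum
  f''(2.7863) = -8.7178 < 0 → local maximum

Critical points: x = 4/3 - sqrt(19)/3 ≈ -0.1196 (local minimum); x = 4/3 + sqrt(19)/3 ≈ 2.7863 (local maximum)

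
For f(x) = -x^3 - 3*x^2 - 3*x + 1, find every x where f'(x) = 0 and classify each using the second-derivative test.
f'(x) = -3*x^2 - 6*x - 3

Solve f'(x) = 0:
  Factor: -3*x^2 - 6*x - 3 = -3*(x + 1)^2 = 0.
  ⇒ x = -1

f''(x) = -6*x - 6
Second-derivative test at each critical point:
  f''(-1) = 0, so the second-derivative test is inconclusive; use the first-derivative test: f'(-5/4) = -0.1875, f'(-3/4) = -0.1875 — f' is negative on both sides (no sign change) → neither a local maximum nor a local minimum

Critical points: x = -1 (neither)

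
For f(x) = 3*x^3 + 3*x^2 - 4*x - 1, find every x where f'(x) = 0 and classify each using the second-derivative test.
f'(x) = 9*x^2 + 6*x - 4

Solve f'(x) = 0:
  9*x^2 + 6*x - 4 = 0 has no rational roots; quadratic formula: x = (-6 ± √180)/18.
  ⇒ x = -sqrt(5)/3 - 1/3 ≈ -1.0787, -1/3 + sqrt(5)/3 ≈ 0.4120

f''(x) = 18*x + 6
Second-derivative test at each critical point:
  f''(-1.0787) = -13.4164 < 0 → local maximum
  f''(0.4120) = 13.4164 > 0 → local minimum

Critical points: x = -sqrt(5)/3 - 1/3 ≈ -1.0787 (local maximum); x = -1/3 + sqrt(5)/3 ≈ 0.4120 (local minimum)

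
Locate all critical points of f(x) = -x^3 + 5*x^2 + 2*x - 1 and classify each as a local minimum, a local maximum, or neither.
f'(x) = -3*x^2 + 10*x + 2

Solve f'(x) = 0:
  3*x^2 - 10*x - 2 = 0 has no rational roots; quadratic formula: x = (10 ± √124)/6.
  ⇒ x = 5/3 - sqrt(31)/3 ≈ -0.1893, 5/3 + sqrt(31)/3 ≈ 3.5226

f''(x) = 10 - 6*x
Second-derivative test at each critical point:
  f''(-0.1893) = 11.1355 > 0 → local minimum
  f''(3.5226) = -11.1355 < 0 → local maximum

Critical points: x = 5/3 - sqrt(31)/3 ≈ -0.1893 (local minimum); x = 5/3 + sqrt(31)/3 ≈ 3.5226 (local maximum)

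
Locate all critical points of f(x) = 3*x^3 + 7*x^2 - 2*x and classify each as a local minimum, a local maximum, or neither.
f'(x) = 9*x^2 + 14*x - 2

Solve f'(x) = 0:
  9*x^2 + 14*x - 2 = 0 has no rational roots; quadratic formula: x = (-14 ± √268)/18.
  ⇒ x = -sqrt(67)/9 - 7/9 ≈ -1.6873, -7/9 + sqrt(67)/9 ≈ 0.1317

f''(x) = 18*x + 14
Second-derivative test at each critical point:
  f''(-1.6873) = -16.3707 < 0 → local maximum
  f''(0.1317) = 16.3707 > 0 → local minimum

Critical points: x = -sqrt(67)/9 - 7/9 ≈ -1.6873 (local maximum); x = -7/9 + sqrt(67)/9 ≈ 0.1317 (local minimum)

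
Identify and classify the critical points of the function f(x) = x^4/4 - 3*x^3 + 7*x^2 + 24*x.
f'(x) = x^3 - 9*x^2 + 14*x + 24

Solve f'(x) = 0:
  Factor: x^3 - 9*x^2 + 14*x + 24 = (x - 6)*(x - 4)*(x + 1) = 0.
  ⇒ x = -1, 4, 6

f''(x) = 3*x^2 - 18*x + 14
Second-derivative test at each critical point:
  f''(-1) = 35 > 0 → local minimum
  f''(4) = -10 < 0 → local maximum
  f''(6) = 14 > 0 → local minimum

Critical points: x = -1 (local minimum); x = 4 (local maximum); x = 6 (local minimum)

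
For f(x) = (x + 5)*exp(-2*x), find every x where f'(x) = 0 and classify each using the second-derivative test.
f'(x) = (-2*x - 9)*exp(-2*x)

Solve f'(x) = 0:
  f'(x) = (-2*x - 9)·exp(-2*x) and exp(-2*x) > 0 for every x, so f'(x) = 0 ⇔ -2*x - 9 = 0.
  -2*x - 9 = 0.
  ⇒ x = -9/2

f''(x) = 4*(x + 4)*exp(-2*x)
Second-derivative test at each critical point:
  f''(-9/2) = -16206.1679 < 0 → local maximum

Critical points: x = -9/2 (local maximum)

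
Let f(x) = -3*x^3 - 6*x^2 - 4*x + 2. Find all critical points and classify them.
f'(x) = -9*x^2 - 12*x - 4

Solve f'(x) = 0:
  Factor: -9*x^2 - 12*x - 4 = -(3*x + 2)^2 = 0.
  ⇒ x = -2/3

f''(x) = -18*x - 12
Second-derivative test at each critical point:
  f''(-2/3) = 0, so the second-derivative test is inconclusive; use the first-derivative test: f'(-11/12) = -0.5625, f'(-5/12) = -0.5625 — f' is negative on both sides (no sign change) → neither a local maximum nor a local minimum

Critical points: x = -2/3 (neither)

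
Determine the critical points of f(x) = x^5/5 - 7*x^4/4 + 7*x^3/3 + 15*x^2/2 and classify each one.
f'(x) = x*(x^3 - 7*x^2 + 7*x + 15)

Solve f'(x) = 0:
  Factor: x^4 - 7*x^3 + 7*x^2 + 15*x = x*(x - 5)*(x - 3)*(x + 1) = 0.
  ⇒ x = -1, 0, 3, 5

f''(x) = 4*x^3 - 21*x^2 + 14*x + 15
Second-derivative test at each critical point:
  f''(-1) = -24 < 0 → local maximum
  f''(0) = 15 > 0 → local minimum
  f''(3) = -24 < 0 → local maximum
  f''(5) = 60 > 0 → local minimum

Critical points: x = -1 (local maximum); x = 0 (local minimum); x = 3 (local maximum); x = 5 (local minimum)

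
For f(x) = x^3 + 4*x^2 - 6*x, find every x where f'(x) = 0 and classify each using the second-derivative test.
f'(x) = 3*x^2 + 8*x - 6

Solve f'(x) = 0:
  3*x^2 + 8*x - 6 = 0 has no rational roots; quadratic formula: x = (-8 ± √136)/6.
  ⇒ x = -sqrt(34)/3 - 4/3 ≈ -3.2770, -4/3 + sqrt(34)/3 ≈ 0.6103

f''(x) = 6*x + 8
Second-derivative test at each critical point:
  f''(-3.2770) = -11.6619 < 0 → local maximum
  f''(0.6103) = 11.6619 > 0 → local minimum

Critical points: x = -sqrt(34)/3 - 4/3 ≈ -3.2770 (local maximum); x = -4/3 + sqrt(34)/3 ≈ 0.6103 (local minimum)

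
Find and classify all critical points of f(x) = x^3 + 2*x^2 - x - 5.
f'(x) = 3*x^2 + 4*x - 1

Solve f'(x) = 0:
  3*x^2 + 4*x - 1 = 0 has no rational roots; quadratic formula: x = (-4 ± √28)/6.
  ⇒ x = -sqrt(7)/3 - 2/3 ≈ -1.5486, -2/3 + sqrt(7)/3 ≈ 0.2153

f''(x) = 6*x + 4
Second-derivative test at each critical point:
  f''(-1.5486) = -5.2915 < 0 → local maximum
  f''(0.2153) = 5.2915 > 0 → local minimum

Critical points: x = -sqrt(7)/3 - 2/3 ≈ -1.5486 (local maximum); x = -2/3 + sqrt(7)/3 ≈ 0.2153 (local minimum)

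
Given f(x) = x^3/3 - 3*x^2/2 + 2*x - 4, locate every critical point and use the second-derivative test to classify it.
f'(x) = x^2 - 3*x + 2

Solve f'(x) = 0:
  Factor: x^2 - 3*x + 2 = (x - 2)*(x - 1) = 0.
  ⇒ x = 1, 2

f''(x) = 2*x - 3
Second-derivative test at each critical point:
  f''(1) = -1 < 0 → local maximum
  f''(2) = 1 > 0 → local minimum

Critical points: x = 1 (local maximum); x = 2 (local minimum)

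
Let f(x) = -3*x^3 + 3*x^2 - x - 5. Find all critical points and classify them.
f'(x) = -9*x^2 + 6*x - 1

Solve f'(x) = 0:
  Factor: -9*x^2 + 6*x - 1 = -(3*x - 1)^2 = 0.
  ⇒ x = 1/3

f''(x) = 6 - 18*x
Second-derivative test at each critical point:
  f''(1/3) = 0, so the second-derivative test is inconclusive; use the first-derivative test: f'(1/12) = -0.5625, f'(7/12) = -0.5625 — f' is negative on both sides (no sign change) → neither a local maximum nor a local minimum

Critical points: x = 1/3 (neither)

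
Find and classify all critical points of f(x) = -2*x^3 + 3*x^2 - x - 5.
f'(x) = -6*x^2 + 6*x - 1

Solve f'(x) = 0:
  6*x^2 - 6*x + 1 = 0 has no rational roots; quadratic formula: x = (6 ± √12)/12.
  ⇒ x = 1/2 - sqrt(3)/6 ≈ 0.2113, sqrt(3)/6 + 1/2 ≈ 0.7887

f''(x) = 6 - 12*x
Second-derivative test at each critical point:
  f''(0.2113) = 3.4641 > 0 → local minimum
  f''(0.7887) = -3.4641 < 0 → local maximum

Critical points: x = 1/2 - sqrt(3)/6 ≈ 0.2113 (local minimum); x = sqrt(3)/6 + 1/2 ≈ 0.7887 (local maximum)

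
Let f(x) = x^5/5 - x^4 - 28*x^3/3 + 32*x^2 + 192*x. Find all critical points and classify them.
f'(x) = x^4 - 4*x^3 - 28*x^2 + 64*x + 192

Solve f'(x) = 0:
  Factor: x^4 - 4*x^3 - 28*x^2 + 64*x + 192 = (x - 6)*(x - 4)*(x + 2)*(x + 4) = 0.
  ⇒ x = -4, -2, 4, 6

f''(x) = 4*x^3 - 12*x^2 - 56*x + 64
Second-derivative test at each critical point:
  f''(-4) = -160 < 0 → local maximum
  f''(-2) = 96 > 0 → local minimum
  f''(4) = -96 < 0 → local maximum
  f''(6) = 160 > 0 → local minimum

Critical points: x = -4 (local maximum); x = -2 (local minimum); x = 4 (local maximum); x = 6 (local minimum)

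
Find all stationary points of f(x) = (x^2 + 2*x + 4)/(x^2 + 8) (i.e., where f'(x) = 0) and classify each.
f'(x) = 2*(-x^2 + 4*x + 8)/(x^4 + 16*x^2 + 64)

Solve f'(x) = 0:
  f'(x) = -2*(x^2 - 4*x - 8)/(x^2 + 8)^2; the denominator is positive wherever f is defined, so f'(x) = 0 ⇔ -2*x^2 + 8*x + 16 = 0.
  Factor: -2*x^2 + 8*x + 16 = -2*(x^2 - 4*x - 8); x^2 - 4*x - 8 = 0 has no rational roots; quadratic formula: x = (4 ± √48)/2.
  ⇒ x = 2 - 2*sqrt(3) ≈ -1.4641, 2 + 2*sqrt(3) ≈ 5.4641

f''(x) = 4*(x^3 - 6*x^2 - 24*x + 16)/(x^6 + 24*x^4 + 192*x^2 + 512)
Second-derivative test at each critical point:
  f''(-1.4641) = 0.1347 > 0 → local minimum
  f''(5.4641) = -0.0097 < 0 → local maximum

Critical points: x = 2 - 2*sqrt(3) ≈ -1.4641 (local minimum); x = 2 + 2*sqrt(3) ≈ 5.4641 (local maximum)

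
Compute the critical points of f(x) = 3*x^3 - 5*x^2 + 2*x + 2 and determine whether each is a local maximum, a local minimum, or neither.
f'(x) = 9*x^2 - 10*x + 2

Solve f'(x) = 0:
  9*x^2 - 10*x + 2 = 0 has no rational roots; quadratic formula: x = (10 ± √28)/18.
  ⇒ x = 5/9 - sqrt(7)/9 ≈ 0.2616, sqrt(7)/9 + 5/9 ≈ 0.8495

f''(x) = 18*x - 10
Second-derivative test at each critical point:
  f''(0.2616) = -5.2915 < 0 → local maximum
  f''(0.8495) = 5.2915 > 0 → local minimum

Critical points: x = 5/9 - sqrt(7)/9 ≈ 0.2616 (local maximum); x = sqrt(7)/9 + 5/9 ≈ 0.8495 (local minimum)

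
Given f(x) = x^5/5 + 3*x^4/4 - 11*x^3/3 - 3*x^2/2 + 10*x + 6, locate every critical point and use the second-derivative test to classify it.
f'(x) = x^4 + 3*x^3 - 11*x^2 - 3*x + 10

Solve f'(x) = 0:
  Factor: x^4 + 3*x^3 - 11*x^2 - 3*x + 10 = (x - 2)*(x - 1)*(x + 1)*(x + 5) = 0.
  ⇒ x = -5, -1, 1, 2

f''(x) = 4*x^3 + 9*x^2 - 22*x - 3
Second-derivative test at each critical point:
  f''(-5) = -168 < 0 → local maximum
  f''(-1) = 24 > 0 → local minimum
  f''(1) = -12 < 0 → local maximum
  f''(2) = 21 > 0 → local minimum

Critical points: x = -5 (local maximum); x = -1 (local minimum); x = 1 (local maximum); x = 2 (local minimum)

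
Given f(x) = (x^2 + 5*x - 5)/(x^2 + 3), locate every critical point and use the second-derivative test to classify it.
f'(x) = (-5*x^2 + 16*x + 15)/(x^4 + 6*x^2 + 9)

Solve f'(x) = 0:
  f'(x) = -(5*x^2 - 16*x - 15)/(x^2 + 3)^2; the denominator is positive wherever f is defined, so f'(x) = 0 ⇔ -5*x^2 + 16*x + 15 = 0.
  5*x^2 - 16*x - 15 = 0 has no rational roots; quadratic formula: x = (16 ± √556)/10.
  ⇒ x = 8/5 - sqrt(139)/5 ≈ -0.7580, 8/5 + sqrt(139)/5 ≈ 3.9580

f''(x) = 2*(5*x^3 - 24*x^2 - 45*x + 24)/(x^6 + 9*x^4 + 27*x^2 + 27)
Second-derivative test at each critical point:
  f''(-0.7580) = 1.8455 > 0 → local minimum
  f''(3.9580) = -0.0677 < 0 → local maximum

Critical points: x = 8/5 - sqrt(139)/5 ≈ -0.7580 (local minimum); x = 8/5 + sqrt(139)/5 ≈ 3.9580 (local maximum)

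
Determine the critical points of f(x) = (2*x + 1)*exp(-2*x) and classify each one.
f'(x) = -4*x*exp(-2*x)

Solve f'(x) = 0:
  f'(x) = (-4*x)·exp(-2*x) and exp(-2*x) > 0 for every x, so f'(x) = 0 ⇔ -4*x = 0.
  -4*x = 0.
  ⇒ x = 0

f''(x) = 4*(2*x - 1)*exp(-2*x)
Second-derivative test at each critical point:
  f''(0) = -4 < 0 → local maximum

Critical points: x = 0 (local maximum)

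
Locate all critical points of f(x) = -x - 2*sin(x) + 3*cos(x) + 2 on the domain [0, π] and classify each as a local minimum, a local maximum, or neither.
f'(x) = -3*sin(x) - 2*cos(x) - 1

Solve f'(x) = 0 on [0, π]:
  f'(x) = 0 ⇔ -3*sin(x) - 2*cos(x) = 1. Write the left side as R·cos(x + φ) with R = √((-2)² + 3²) = sqrt(13), cos φ = -2*sqrt(13)/13, sin φ = 3*sqrt(13)/13; then cos(x + φ) = sqrt(13)/13. Solve for x and keep the solutions lying in [0, π].
  ⇒ x = atan((-3 + 4*sqrt(3))/(-6*sqrt(3) - 2)) + pi ≈ 2.8346

f''(x) = 2*sin(x) - 3*cos(x)
Second-derivative test at each critical point:
  f''(2.8346) = 3.4641 > 0 → local minimum

Critical points: x = atan((-3 + 4*sqrt(3))/(-6*sqrt(3) - 2)) + pi ≈ 2.8346 (local minimum)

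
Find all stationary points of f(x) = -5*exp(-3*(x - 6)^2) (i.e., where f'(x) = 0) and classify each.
f'(x) = 30*(x - 6)*exp(-3*(x - 6)^2)

Solve f'(x) = 0:
  f'(x) = (30*x - 180)·exp(-3*(x - 6)^2) and exp(-3*(x - 6)^2) > 0 for every x, so f'(x) = 0 ⇔ 30*x - 180 = 0.
  Factor: 30*x - 180 = 30*(x - 6) = 0.
  ⇒ x = 6

f''(x) = 30*(1 - 6*(x - 6)^2)*exp(-3*(x - 6)^2)
Second-derivative test at each critical point:
  f''(6) = 30 > 0 → local minimum

Critical points: x = 6 (local minimum)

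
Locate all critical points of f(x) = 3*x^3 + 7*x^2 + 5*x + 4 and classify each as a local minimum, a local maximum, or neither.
f'(x) = 9*x^2 + 14*x + 5

Solve f'(x) = 0:
  Factor: 9*x^2 + 14*x + 5 = (x + 1)*(9*x + 5) = 0.
  ⇒ x = -1, -5/9

f''(x) = 18*x + 14
Second-derivative test at each critical point:
  f''(-1) = -4 < 0 → local maximum
  f''(-5/9) = 4 > 0 → local minimum

Critical points: x = -1 (local maximum); x = -5/9 (local minimum)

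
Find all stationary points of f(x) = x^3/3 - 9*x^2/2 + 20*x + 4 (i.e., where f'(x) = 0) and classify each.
f'(x) = x^2 - 9*x + 20

Solve f'(x) = 0:
  Factor: x^2 - 9*x + 20 = (x - 5)*(x - 4) = 0.
  ⇒ x = 4, 5

f''(x) = 2*x - 9
Second-derivative test at each critical point:
  f''(4) = -1 < 0 → local maximum
  f''(5) = 1 > 0 → local minimum

Critical points: x = 4 (local maximum); x = 5 (local minimum)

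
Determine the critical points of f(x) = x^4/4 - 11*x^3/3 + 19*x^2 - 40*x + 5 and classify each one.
f'(x) = x^3 - 11*x^2 + 38*x - 40

Solve f'(x) = 0:
  Factor: x^3 - 11*x^2 + 38*x - 40 = (x - 5)*(x - 4)*(x - 2) = 0.
  ⇒ x = 2, 4, 5

f''(x) = 3*x^2 - 22*x + 38
Second-derivative test at each critical point:
  f''(2) = 6 > 0 → local minimum
  f''(4) = -2 < 0 → local maximum
  f''(5) = 3 > 0 → local minimum

Critical points: x = 2 (local minimum); x = 4 (local maximum); x = 5 (local minimum)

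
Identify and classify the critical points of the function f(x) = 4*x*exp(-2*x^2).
f'(x) = 4*(1 - 4*x^2)*exp(-2*x^2)

Solve f'(x) = 0:
  f'(x) = (4 - 16*x^2)·exp(-2*x^2) and exp(-2*x^2) > 0 for every x, so f'(x) = 0 ⇔ 4 - 16*x^2 = 0.
  Factor: 4 - 16*x^2 = -4*(2*x - 1)*(2*x + 1) = 0.
  ⇒ x = -1/2, 1/2

f''(x) = (64*x^3 - 48*x)*exp(-2*x^2)
Second-derivative test at each critical point:
  f''(-1/2) = 9.7045 > 0 → local minimum
  f''(1/2) = -9.7045 < 0 → local maximum

Critical points: x = -1/2 (local minimum); x = 1/2 (local maximum)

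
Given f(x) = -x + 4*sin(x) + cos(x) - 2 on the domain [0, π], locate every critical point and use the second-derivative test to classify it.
f'(x) = -sin(x) + 4*cos(x) - 1

Solve f'(x) = 0 on [0, π]:
  f'(x) = 0 ⇔ -sin(x) + 4*cos(x) = 1. Write the left side as R·cos(x + φ) with R = √(4² + 1²) = sqrt(17), cos φ = 4*sqrt(17)/17, sin φ = sqrt(17)/17; then cos(x + φ) = sqrt(17)/17. Solve for x and keep the solutions lying in [0, π].
  ⇒ x = atan(15/8) ≈ 1.0808

f''(x) = -4*sin(x) - cos(x)
Second-derivative test at each critical point:
  f''(1.0808) = -4 < 0 → local maximum

Critical points: x = atan(15/8) ≈ 1.0808 (local maximum)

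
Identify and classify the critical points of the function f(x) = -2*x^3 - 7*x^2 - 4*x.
f'(x) = -6*x^2 - 14*x - 4

Solve f'(x) = 0:
  Factor: -6*x^2 - 14*x - 4 = -2*(x + 2)*(3*x + 1) = 0.
  ⇒ x = -2, -1/3

f''(x) = -12*x - 14
Second-derivative test at each critical point:
  f''(-2) = 10 > 0 → local minimum
  f''(-1/3) = -10 < 0 → local maximum

Critical points: x = -2 (local minimum); x = -1/3 (local maximum)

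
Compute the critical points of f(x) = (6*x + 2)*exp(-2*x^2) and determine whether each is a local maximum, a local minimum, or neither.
f'(x) = 2*(-4*x*(3*x + 1) + 3)*exp(-2*x^2)

Solve f'(x) = 0:
  f'(x) = (-24*x^2 - 8*x + 6)·exp(-2*x^2) and exp(-2*x^2) > 0 for every x, so f'(x) = 0 ⇔ -24*x^2 - 8*x + 6 = 0.
  Factor: -24*x^2 - 8*x + 6 = -2*(12*x^2 + 4*x - 3); 12*x^2 + 4*x - 3 = 0 has no rational roots; quadratic formula: x = (-4 ± √160)/24.
  ⇒ x = -sqrt(10)/6 - 1/6 ≈ -0.6937, -1/6 + sqrt(10)/6 ≈ 0.3604

f''(x) = 8*(4*x^2*(3*x + 1) - 9*x - 1)*exp(-2*x^2)
Second-derivative test at each critical point:
  f''(-0.6937) = 9.6626 > 0 → local minimum
  f''(0.3604) = -19.5112 < 0 → local maximum

Critical points: x = -sqrt(10)/6 - 1/6 ≈ -0.6937 (local minimum); x = -1/6 + sqrt(10)/6 ≈ 0.3604 (local maximum)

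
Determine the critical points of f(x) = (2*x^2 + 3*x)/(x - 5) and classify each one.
f'(x) = (2*x^2 - 20*x - 15)/(x^2 - 10*x + 25)

Solve f'(x) = 0:
  f'(x) = (2*x^2 - 20*x - 15)/(x - 5)^2; the denominator is positive wherever f is defined, so f'(x) = 0 ⇔ 2*x^2 - 20*x - 15 = 0.
  2*x^2 - 20*x - 15 = 0 has no rational roots; quadratic formula: x = (20 ± √520)/4.
  ⇒ x = 5 - sqrt(130)/2 ≈ -0.7009, 5 + sqrt(130)/2 ≈ 10.7009

f''(x) = 130/(x^3 - 15*x^2 + 75*x - 125)
Second-derivative test at each critical point:
  f''(-0.7009) = -0.7016 < 0 → local maximum
  f''(10.7009) = 0.7016 > 0 → local minimum

Critical points: x = 5 - sqrt(130)/2 ≈ -0.7009 (local maximum); x = 5 + sqrt(130)/2 ≈ 10.7009 (local minimum)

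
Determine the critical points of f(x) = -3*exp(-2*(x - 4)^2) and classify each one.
f'(x) = 12*(x - 4)*exp(-2*(x - 4)^2)

Solve f'(x) = 0:
  f'(x) = (12*x - 48)·exp(-2*(x - 4)^2) and exp(-2*(x - 4)^2) > 0 for every x, so f'(x) = 0 ⇔ 12*x - 48 = 0.
  Factor: 12*x - 48 = 12*(x - 4) = 0.
  ⇒ x = 4

f''(x) = 12*(1 - 4*(x - 4)^2)*exp(-2*(x - 4)^2)
Second-derivative test at each critical point:
  f''(4) = 12 > 0 → local minimum

Critical points: x = 4 (local minimum)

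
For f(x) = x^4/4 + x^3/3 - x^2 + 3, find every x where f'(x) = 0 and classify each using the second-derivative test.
f'(x) = x*(x^2 + x - 2)

Solve f'(x) = 0:
  Factor: x^3 + x^2 - 2*x = x*(x - 1)*(x + 2) = 0.
  ⇒ x = -2, 0, 1

f''(x) = 3*x^2 + 2*x - 2
Second-derivative test at each critical point:
  f''(-2) = 6 > 0 → local minimum
  f''(0) = -2 < 0 → local maximum
  f''(1) = 3 > 0 → local minimum

Critical points: x = -2 (local minimum); x = 0 (local maximum); x = 1 (local minimum)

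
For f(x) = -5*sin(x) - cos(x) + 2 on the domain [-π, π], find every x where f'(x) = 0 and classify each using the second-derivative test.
f'(x) = sin(x) - 5*cos(x)

Solve f'(x) = 0 on [-π, π]:
  f'(x) = 0 ⇔ -5*cos(x) = -sin(x) ⇔ tan(x) = 5, i.e. x = arctan(5) + nπ; keep the solutions lying in [-π, π].
  ⇒ x = -pi + atan(5) ≈ -1.7682, atan(5) ≈ 1.3734

f''(x) = 5*sin(x) + cos(x)
Second-derivative test at each critical point:
  f''(-1.7682) = -5.0990 < 0 → local maximum
  f''(1.3734) = 5.0990 > 0 → local minimum

Critical points: x = -pi + atan(5) ≈ -1.7682 (local maximum); x = atan(5) ≈ 1.3734 (local minimum)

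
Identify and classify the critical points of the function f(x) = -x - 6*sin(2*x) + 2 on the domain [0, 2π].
f'(x) = 24*sin(x)^2 - 13

Solve f'(x) = 0 on [0, 2π]:
  f'(x) = 0 ⇔ cos(2*x) = -1/12, i.e. 2*x = ±arccos(-1/12) + 2nπ; keep the solutions lying in [0, 2π].
  ⇒ x = acos(-1/12)/2 ≈ 0.8271, pi - acos(-1/12)/2 ≈ 2.3145, acos(-1/12)/2 + pi ≈ 3.9687, -acos(-1/12)/2 + 2*pi ≈ 5.4561

f''(x) = 24*sin(2*x)
Second-derivative test at each critical point:
  f''(0.8271) = 23.9165 > 0 → local minimum
  f''(2.3145) = -23.9165 < 0 → local maximum
  f''(3.9687) = 23.9165 > 0 → local minimum
  f''(5.4561) = -23.9165 < 0 → local maximum

Critical points: x = acos(-1/12)/2 ≈ 0.8271 (local minimum); x = pi - acos(-1/12)/2 ≈ 2.3145 (local maximum); x = acos(-1/12)/2 + pi ≈ 3.9687 (local minimum); x = -acos(-1/12)/2 + 2*pi ≈ 5.4561 (local maximum)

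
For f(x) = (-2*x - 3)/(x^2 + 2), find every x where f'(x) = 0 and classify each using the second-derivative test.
f'(x) = 2*(x^2 + 3*x - 2)/(x^4 + 4*x^2 + 4)

Solve f'(x) = 0:
  f'(x) = 2*(x^2 + 3*x - 2)/(x^2 + 2)^2; the denominator is positive wherever f is defined, so f'(x) = 0 ⇔ 2*x^2 + 6*x - 4 = 0.
  Factor: 2*x^2 + 6*x - 4 = 2*(x^2 + 3*x - 2); x^2 + 3*x - 2 = 0 has no rational roots; quadratic formula: x = (-3 ± √17)/2.
  ⇒ x = -sqrt(17)/2 - 3/2 ≈ -3.5616, -3/2 + sqrt(17)/2 ≈ 0.5616

f''(x) = 2*(-4*x^2*(2*x + 3) + 3*(2*x + 1)*(x^2 + 2))/(x^2 + 2)^3
Second-derivative test at each critical point:
  f''(-3.5616) = -0.0382 < 0 → local maximum
  f''(0.5616) = 1.5382 > 0 → local minimum

Critical points: x = -sqrt(17)/2 - 3/2 ≈ -3.5616 (local maximum); x = -3/2 + sqrt(17)/2 ≈ 0.5616 (local minimum)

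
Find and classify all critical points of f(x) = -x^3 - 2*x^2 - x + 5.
f'(x) = -3*x^2 - 4*x - 1

Solve f'(x) = 0:
  Factor: -3*x^2 - 4*x - 1 = -(x + 1)*(3*x + 1) = 0.
  ⇒ x = -1, -1/3

f''(x) = -6*x - 4
Second-derivative test at each critical point:
  f''(-1) = 2 > 0 → local minimum
  f''(-1/3) = -2 < 0 → local maximum

Critical points: x = -1 (local minimum); x = -1/3 (local maximum)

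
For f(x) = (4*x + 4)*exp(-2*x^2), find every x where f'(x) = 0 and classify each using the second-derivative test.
f'(x) = 4*(-4*x*(x + 1) + 1)*exp(-2*x^2)

Solve f'(x) = 0:
  f'(x) = (-16*x^2 - 16*x + 4)·exp(-2*x^2) and exp(-2*x^2) > 0 for every x, so f'(x) = 0 ⇔ -16*x^2 - 16*x + 4 = 0.
  Factor: -16*x^2 - 16*x + 4 = -4*(4*x^2 + 4*x - 1); 4*x^2 + 4*x - 1 = 0 has no rational roots; quadratic formula: x = (-4 ± √32)/8.
  ⇒ x = -sqrt(2)/2 - 1/2 ≈ -1.2071, -1/2 + sqrt(2)/2 ≈ 0.2071

f''(x) = 16*(4*x^2*(x + 1) - 3*x - 1)*exp(-2*x^2)
Second-derivative test at each critical point:
  f''(-1.2071) = 1.2275 > 0 → local minimum
  f''(0.2071) = -20.7672 < 0 → local maximum

Critical points: x = -sqrt(2)/2 - 1/2 ≈ -1.2071 (local minimum); x = -1/2 + sqrt(2)/2 ≈ 0.2071 (local maximum)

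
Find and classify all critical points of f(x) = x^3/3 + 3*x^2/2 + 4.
f'(x) = x*(x + 3)

Solve f'(x) = 0:
  Factor: x^2 + 3*x = x*(x + 3) = 0.
  ⇒ x = -3, 0

f''(x) = 2*x + 3
Second-derivative test at each critical point:
  f''(-3) = -3 < 0 → local maximum
  f''(0) = 3 > 0 → local minimum

Critical points: x = -3 (local maximum); x = 0 (local minimum)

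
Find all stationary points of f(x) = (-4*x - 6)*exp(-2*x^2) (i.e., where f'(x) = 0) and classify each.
f'(x) = 4*(2*x*(2*x + 3) - 1)*exp(-2*x^2)

Solve f'(x) = 0:
  f'(x) = (16*x^2 + 24*x - 4)·exp(-2*x^2) and exp(-2*x^2) > 0 for every x, so f'(x) = 0 ⇔ 16*x^2 + 24*x - 4 = 0.
  Factor: 16*x^2 + 24*x - 4 = 4*(4*x^2 + 6*x - 1); 4*x^2 + 6*x - 1 = 0 has no rational roots; quadratic formula: x = (-6 ± √52)/8.
  ⇒ x = -sqrt(13)/4 - 3/4 ≈ -1.6514, -3/4 + sqrt(13)/4 ≈ 0.1514

f''(x) = 8*(-8*x^3 - 12*x^2 + 6*x + 3)*exp(-2*x^2)
Second-derivative test at each critical point:
  f''(-1.6514) = -0.1234 < 0 → local maximum
  f''(0.1514) = 27.5521 > 0 → local minimum

Critical points: x = -sqrt(13)/4 - 3/4 ≈ -1.6514 (local maximum); x = -3/4 + sqrt(13)/4 ≈ 0.1514 (local minimum)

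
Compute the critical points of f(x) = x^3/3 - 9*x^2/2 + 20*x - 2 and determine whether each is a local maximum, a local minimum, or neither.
f'(x) = x^2 - 9*x + 20

Solve f'(x) = 0:
  Factor: x^2 - 9*x + 20 = (x - 5)*(x - 4) = 0.
  ⇒ x = 4, 5

f''(x) = 2*x - 9
Second-derivative test at each critical point:
  f''(4) = -1 < 0 → local maximum
  f''(5) = 1 > 0 → local minimum

Critical points: x = 4 (local maximum); x = 5 (local minimum)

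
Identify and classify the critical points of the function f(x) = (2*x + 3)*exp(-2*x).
f'(x) = 4*(-x - 1)*exp(-2*x)

Solve f'(x) = 0:
  f'(x) = (-4*x - 4)·exp(-2*x) and exp(-2*x) > 0 for every x, so f'(x) = 0 ⇔ -4*x - 4 = 0.
  Factor: -4*x - 4 = -4*(x + 1) = 0.
  ⇒ x = -1

f''(x) = 4*(2*x + 1)*exp(-2*x)
Second-derivative test at each critical point:
  f''(-1) = -29.5562 < 0 → local maximum

Critical points: x = -1 (local maximum)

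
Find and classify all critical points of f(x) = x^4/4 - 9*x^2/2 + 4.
f'(x) = x*(x^2 - 9)

Solve f'(x) = 0:
  Factor: x^3 - 9*x = x*(x - 3)*(x + 3) = 0.
  ⇒ x = -3, 0, 3

f''(x) = 3*x^2 - 9
Second-derivative test at each critical point:
  f''(-3) = 18 > 0 → local minimum
  f''(0) = -9 < 0 → local maximum
  f''(3) = 18 > 0 → local minimum

Critical points: x = -3 (local minimum); x = 0 (local maximum); x = 3 (local minimum)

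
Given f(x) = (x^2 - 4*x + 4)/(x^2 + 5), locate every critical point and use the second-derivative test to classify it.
f'(x) = 2*(2*x^2 + x - 10)/(x^4 + 10*x^2 + 25)

Solve f'(x) = 0:
  f'(x) = 2*(x - 2)*(2*x + 5)/(x^2 + 5)^2; the denominator is positive wherever f is defined, so f'(x) = 0 ⇔ 4*x^2 + 2*x - 20 = 0.
  Factor: 4*x^2 + 2*x - 20 = 2*(x - 2)*(2*x + 5) = 0.
  ⇒ x = -5/2, 2

f''(x) = 2*(-4*x^3 - 3*x^2 + 60*x + 5)/(x^6 + 15*x^4 + 75*x^2 + 125)
Second-derivative test at each critical point:
  f''(-5/2) = -32/225 < 0 → local maximum
  f''(2) = 2/9 > 0 → local minimum

Critical points: x = -5/2 (local maximum); x = 2 (local minimum)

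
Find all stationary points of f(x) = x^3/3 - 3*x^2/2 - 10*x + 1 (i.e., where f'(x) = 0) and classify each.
f'(x) = x^2 - 3*x - 10

Solve f'(x) = 0:
  Factor: x^2 - 3*x - 10 = (x - 5)*(x + 2) = 0.
  ⇒ x = -2, 5

f''(x) = 2*x - 3
Second-derivative test at each critical point:
  f''(-2) = -7 < 0 → local maximum
  f''(5) = 7 > 0 → local minimum

Critical points: x = -2 (local maximum); x = 5 (local minimum)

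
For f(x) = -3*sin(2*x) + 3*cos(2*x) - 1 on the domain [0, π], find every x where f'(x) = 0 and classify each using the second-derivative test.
f'(x) = -6*sqrt(2)*sin(2*x + pi/4)

Solve f'(x) = 0 on [0, π]:
  f'(x) = 0 ⇔ -3*cos(2*x) = 3*sin(2*x) ⇔ tan(2*x) = -1, i.e. 2*x = arctan(-1) + nπ; keep the solutions lying in [0, π].
  ⇒ x = 3*pi/8 ≈ 1.1781, 7*pi/8 ≈ 2.7489

f''(x) = -12*sqrt(2)*cos(2*x + pi/4)
Second-derivative test at each critical point:
  f''(1.1781) = 16.9706 > 0 → local minimum
  f''(2.7489) = -16.9706 < 0 → local maximum

Critical points: x = 3*pi/8 ≈ 1.1781 (local minimum); x = 7*pi/8 ≈ 2.7489 (local maximum)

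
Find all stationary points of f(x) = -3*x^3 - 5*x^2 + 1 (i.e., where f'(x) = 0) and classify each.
f'(x) = x*(-9*x - 10)

Solve f'(x) = 0:
  Factor: -9*x^2 - 10*x = -x*(9*x + 10) = 0.
  ⇒ x = -10/9, 0

f''(x) = -18*x - 10
Second-derivative test at each critical point:
  f''(-10/9) = 10 > 0 → local minimum
  f''(0) = -10 < 0 → local maximum

Critical points: x = -10/9 (local minimum); x = 0 (local maximum)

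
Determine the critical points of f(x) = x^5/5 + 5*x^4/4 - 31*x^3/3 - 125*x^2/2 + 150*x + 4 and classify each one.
f'(x) = x^4 + 5*x^3 - 31*x^2 - 125*x + 150

Solve f'(x) = 0:
  Factor: x^4 + 5*x^3 - 31*x^2 - 125*x + 150 = (x - 5)*(x - 1)*(x + 5)*(x + 6) = 0.
  ⇒ x = -6, -5, 1, 5

f''(x) = 4*x^3 + 15*x^2 - 62*x - 125
Second-derivative test at each critical point:
  f''(-6) = -77 < 0 → local maximum
  f''(-5) = 60 > 0 → local minimum
  f''(1) = -168 < 0 → local maximum
  f''(5) = 440 > 0 → local minimum

Critical points: x = -6 (local maximum); x = -5 (local minimum); x = 1 (local maximum); x = 5 (local minimum)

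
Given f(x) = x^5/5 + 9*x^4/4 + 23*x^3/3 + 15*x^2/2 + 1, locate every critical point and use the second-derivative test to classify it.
f'(x) = x*(x^3 + 9*x^2 + 23*x + 15)

Solve f'(x) = 0:
  Factor: x^4 + 9*x^3 + 23*x^2 + 15*x = x*(x + 1)*(x + 3)*(x + 5) = 0.
  ⇒ x = -5, -3, -1, 0

f''(x) = 4*x^3 + 27*x^2 + 46*x + 15
Second-derivative test at each critical point:
  f''(-5) = -40 < 0 → local maximum
  f''(-3) = 12 > 0 → local minimum
  f''(-1) = -8 < 0 → local maximum
  f''(0) = 15 > 0 → local minimum

Critical points: x = -5 (local maximum); x = -3 (local minimum); x = -1 (local maximum); x = 0 (local minimum)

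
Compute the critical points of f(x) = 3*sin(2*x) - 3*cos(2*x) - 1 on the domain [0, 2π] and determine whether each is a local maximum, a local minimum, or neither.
f'(x) = 6*sqrt(2)*sin(2*x + pi/4)

Solve f'(x) = 0 on [0, 2π]:
  f'(x) = 0 ⇔ 3*cos(2*x) = -3*sin(2*x) ⇔ tan(2*x) = -1, i.e. 2*x = arctan(-1) + nπ; keep the solutions lying in [0, 2π].
  ⇒ x = 3*pi/8 ≈ 1.1781, 7*pi/8 ≈ 2.7489, 11*pi/8 ≈ 4.3197, 15*pi/8 ≈ 5.8905

f''(x) = 12*sqrt(2)*cos(2*x + pi/4)
Second-derivative test at each critical point:
  f''(1.1781) = -16.9706 < 0 → local maximum
  f''(2.7489) = 16.9706 > 0 → local minimum
  f''(4.3197) = -16.9706 < 0 → local maximum
  f''(5.8905) = 16.9706 > 0 → local minimum

Critical points: x = 3*pi/8 ≈ 1.1781 (local maximum); x = 7*pi/8 ≈ 2.7489 (local minimum); x = 11*pi/8 ≈ 4.3197 (local maximum); x = 15*pi/8 ≈ 5.8905 (local minimum)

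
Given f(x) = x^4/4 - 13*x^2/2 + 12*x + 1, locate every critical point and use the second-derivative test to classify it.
f'(x) = x^3 - 13*x + 12

Solve f'(x) = 0:
  Factor: x^3 - 13*x + 12 = (x - 3)*(x - 1)*(x + 4) = 0.
  ⇒ x = -4, 1, 3

f''(x) = 3*x^2 - 13
Second-derivative test at each critical point:
  f''(-4) = 35 > 0 → local minimum
  f''(1) = -10 < 0 → local maximum
  f''(3) = 14 > 0 → local minimum

Critical points: x = -4 (local minimum); x = 1 (local maximum); x = 3 (local minimum)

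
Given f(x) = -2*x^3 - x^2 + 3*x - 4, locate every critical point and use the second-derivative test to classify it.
f'(x) = -6*x^2 - 2*x + 3

Solve f'(x) = 0:
  6*x^2 + 2*x - 3 = 0 has no rational roots; quadratic formula: x = (-2 ± √76)/12.
  ⇒ x = -sqrt(19)/6 - 1/6 ≈ -0.8931, -1/6 + sqrt(19)/6 ≈ 0.5598

f''(x) = -12*x - 2
Second-derivative test at each critical point:
  f''(-0.8931) = 8.7178 > 0 → local minimum
  f''(0.5598) = -8.7178 < 0 → local maximum

Critical points: x = -sqrt(19)/6 - 1/6 ≈ -0.8931 (local minimum); x = -1/6 + sqrt(19)/6 ≈ 0.5598 (local maximum)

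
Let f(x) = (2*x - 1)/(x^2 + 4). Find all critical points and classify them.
f'(x) = 2*(-x^2 + x + 4)/(x^4 + 8*x^2 + 16)

Solve f'(x) = 0:
  f'(x) = -2*(x^2 - x - 4)/(x^2 + 4)^2; the denominator is positive wherever f is defined, so f'(x) = 0 ⇔ -2*x^2 + 2*x + 8 = 0.
  Factor: -2*x^2 + 2*x + 8 = -2*(x^2 - x - 4); x^2 - x - 4 = 0 has no rational roots; quadratic formula: x = (1 ± √17)/2.
  ⇒ x = 1/2 - sqrt(17)/2 ≈ -1.5616, 1/2 + sqrt(17)/2 ≈ 2.5616

f''(x) = 2*(4*x^2*(2*x - 1) + (1 - 6*x)*(x^2 + 4))/(x^2 + 4)^3
Second-derivative test at each critical point:
  f''(-1.5616) = 0.1989 > 0 → local minimum
  f''(2.5616) = -0.0739 < 0 → local maximum

Critical points: x = 1/2 - sqrt(17)/2 ≈ -1.5616 (local minimum); x = 1/2 + sqrt(17)/2 ≈ 2.5616 (local maximum)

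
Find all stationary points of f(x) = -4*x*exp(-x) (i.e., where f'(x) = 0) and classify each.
f'(x) = 4*(x - 1)*exp(-x)

Solve f'(x) = 0:
  f'(x) = (4*x - 4)·exp(-x) and exp(-x) > 0 for every x, so f'(x) = 0 ⇔ 4*x - 4 = 0.
  Factor: 4*x - 4 = 4*(x - 1) = 0.
  ⇒ x = 1

f''(x) = 4*(2 - x)*exp(-x)
Second-derivative test at each critical point:
  f''(1) = 1.4715 > 0 → local minimum

Critical points: x = 1 (local minimum)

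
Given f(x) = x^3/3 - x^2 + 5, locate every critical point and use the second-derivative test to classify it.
f'(x) = x*(x - 2)

Solve f'(x) = 0:
  Factor: x^2 - 2*x = x*(x - 2) = 0.
  ⇒ x = 0, 2

f''(x) = 2*x - 2
Second-derivative test at each critical point:
  f''(0) = -2 < 0 → local maximum
  f''(2) = 2 > 0 → local minimum

Critical points: x = 0 (local maximum); x = 2 (local minimum)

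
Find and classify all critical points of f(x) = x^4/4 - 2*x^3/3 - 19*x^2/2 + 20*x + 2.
f'(x) = x^3 - 2*x^2 - 19*x + 20

Solve f'(x) = 0:
  Factor: x^3 - 2*x^2 - 19*x + 20 = (x - 5)*(x - 1)*(x + 4) = 0.
  ⇒ x = -4, 1, 5

f''(x) = 3*x^2 - 4*x - 19
Second-derivative test at each critical point:
  f''(-4) = 45 > 0 → local minimum
  f''(1) = -20 < 0 → local maximum
  f''(5) = 36 > 0 → local minimum

Critical points: x = -4 (local minimum); x = 1 (local maximum); x = 5 (local minimum)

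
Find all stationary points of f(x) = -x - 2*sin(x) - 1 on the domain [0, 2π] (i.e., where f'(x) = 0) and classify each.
f'(x) = -2*cos(x) - 1

Solve f'(x) = 0 on [0, 2π]:
  f'(x) = 0 ⇔ cos(x) = -1/2, i.e. x = ±arccos(-1/2) + 2nπ; keep the solutions lying in [0, 2π].
  ⇒ x = 2*pi/3 ≈ 2.0944, 4*pi/3 ≈ 4.1888

f''(x) = 2*sin(x)
Second-derivative test at each critical point:
  f''(2.0944) = 1.7321 > 0 → local minimum
  f''(4.1888) = -1.7321 < 0 → local maximum

Critical points: x = 2*pi/3 ≈ 2.0944 (local minimum); x = 4*pi/3 ≈ 4.1888 (local maximum)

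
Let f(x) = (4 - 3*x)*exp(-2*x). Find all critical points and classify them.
f'(x) = (6*x - 11)*exp(-2*x)

Solve f'(x) = 0:
  f'(x) = (6*x - 11)·exp(-2*x) and exp(-2*x) > 0 for every x, so f'(x) = 0 ⇔ 6*x - 11 = 0.
  6*x - 11 = 0.
  ⇒ x = 11/6

f''(x) = 4*(7 - 3*x)*exp(-2*x)
Second-derivative test at each critical point:
  f''(11/6) = 0.1534 > 0 → local minimum

Critical points: x = 11/6 (local minimum)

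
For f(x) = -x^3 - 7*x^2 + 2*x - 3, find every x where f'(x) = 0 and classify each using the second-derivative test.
f'(x) = -3*x^2 - 14*x + 2

Solve f'(x) = 0:
  3*x^2 + 14*x - 2 = 0 has no rational roots; quadratic formula: x = (-14 ± √220)/6.
  ⇒ x = -sqrt(55)/3 - 7/3 ≈ -4.8054, -7/3 + sqrt(55)/3 ≈ 0.1387

f''(x) = -6*x - 14
Second-derivative test at each critical point:
  f''(-4.8054) = 14.8324 > 0 → local minimum
  f''(0.1387) = -14.8324 < 0 → local maximum

Critical points: x = -sqrt(55)/3 - 7/3 ≈ -4.8054 (local minimum); x = -7/3 + sqrt(55)/3 ≈ 0.1387 (local maximum)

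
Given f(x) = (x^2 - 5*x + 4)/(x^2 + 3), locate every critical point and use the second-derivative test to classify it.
f'(x) = (5*x^2 - 2*x - 15)/(x^4 + 6*x^2 + 9)

Solve f'(x) = 0:
  f'(x) = (5*x^2 - 2*x - 15)/(x^2 + 3)^2; the denominator is positive wherever f is defined, so f'(x) = 0 ⇔ 5*x^2 - 2*x - 15 = 0.
  5*x^2 - 2*x - 15 = 0 has no rational roots; quadratic formula: x = (2 ± √304)/10.
  ⇒ x = 1/5 - 2*sqrt(19)/5 ≈ -1.5436, 1/5 + 2*sqrt(19)/5 ≈ 1.9436

f''(x) = 2*(-5*x^3 + 3*x^2 + 45*x - 3)/(x^6 + 9*x^4 + 27*x^2 + 27)
Second-derivative test at each critical point:
  f''(-1.5436) = -0.6018 < 0 → local maximum
  f''(1.9436) = 0.3796 > 0 → local minimum

Critical points: x = 1/5 - 2*sqrt(19)/5 ≈ -1.5436 (local maximum); x = 1/5 + 2*sqrt(19)/5 ≈ 1.9436 (local minimum)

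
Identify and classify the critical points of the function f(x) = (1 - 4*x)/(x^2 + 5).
f'(x) = 2*(2*x^2 - x - 10)/(x^4 + 10*x^2 + 25)

Solve f'(x) = 0:
  f'(x) = 2*(x + 2)*(2*x - 5)/(x^2 + 5)^2; the denominator is positive wherever f is defined, so f'(x) = 0 ⇔ 4*x^2 - 2*x - 20 = 0.
  Factor: 4*x^2 - 2*x - 20 = 2*(x + 2)*(2*x - 5) = 0.
  ⇒ x = -2, 5/2

f''(x) = 2*(4*x^2*(1 - 4*x) + (12*x - 1)*(x^2 + 5))/(x^2 + 5)^3
Second-derivative test at each critical point:
  f''(-2) = -2/9 < 0 → local maximum
  f''(5/2) = 32/225 > 0 → local minimum

Critical points: x = -2 (local maximum); x = 5/2 (local minimum)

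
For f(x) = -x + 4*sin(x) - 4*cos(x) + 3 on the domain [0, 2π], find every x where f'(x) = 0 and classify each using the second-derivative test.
f'(x) = 4*sqrt(2)*sin(x + pi/4) - 1

Solve f'(x) = 0 on [0, 2π]:
  f'(x) = 0 ⇔ 4*sin(x) + 4*cos(x) = 1. Write the left side as R·cos(x + φ) with R = √(4² + (-4)²) = 4*sqrt(2), cos φ = sqrt(2)/2, sin φ = -sqrt(2)/2; then cos(x + φ) = sqrt(2)/8. Solve for x and keep the solutions lying in [0, 2π].
  ⇒ x = atan((1 + sqrt(31))/(1 - sqrt(31))) + pi ≈ 2.1785, atan((1 - sqrt(31))/(1 + sqrt(31))) + 2*pi ≈ 5.6755

f''(x) = 4*sqrt(2)*cos(x + pi/4)
Second-derivative test at each critical point:
  f''(2.1785) = -5.5678 < 0 → local maximum
  f''(5.6755) = 5.5678 > 0 → local minimum

Critical points: x = atan((1 + sqrt(31))/(1 - sqrt(31))) + pi ≈ 2.1785 (local maximum); x = atan((1 - sqrt(31))/(1 + sqrt(31))) + 2*pi ≈ 5.6755 (local minimum)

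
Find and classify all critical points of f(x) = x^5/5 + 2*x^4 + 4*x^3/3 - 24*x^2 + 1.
f'(x) = x*(x^3 + 8*x^2 + 4*x - 48)

Solve f'(x) = 0:
  Factor: x^4 + 8*x^3 + 4*x^2 - 48*x = x*(x - 2)*(x + 4)*(x + 6) = 0.
  ⇒ x = -6, -4, 0, 2

f''(x) = 4*x^3 + 24*x^2 + 8*x - 48
Second-derivative test at each critical point:
  f''(-6) = -96 < 0 → local maximum
  f''(-4) = 48 > 0 → local minimum
  f''(0) = -48 < 0 → local maximum
  f''(2) = 96 > 0 → local minimum

Critical points: x = -6 (local maximum); x = -4 (local minimum); x = 0 (local maximum); x = 2 (local minimum)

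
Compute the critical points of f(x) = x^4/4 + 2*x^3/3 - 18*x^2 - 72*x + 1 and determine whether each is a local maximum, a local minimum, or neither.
f'(x) = x^3 + 2*x^2 - 36*x - 72

Solve f'(x) = 0:
  Factor: x^3 + 2*x^2 - 36*x - 72 = (x - 6)*(x + 2)*(x + 6) = 0.
  ⇒ x = -6, -2, 6

f''(x) = 3*x^2 + 4*x - 36
Second-derivative test at each critical point:
  f''(-6) = 48 > 0 → local minimum
  f''(-2) = -32 < 0 → local maximum
  f''(6) = 96 > 0 → local minimum

Critical points: x = -6 (local minimum); x = -2 (local maximum); x = 6 (local minimum)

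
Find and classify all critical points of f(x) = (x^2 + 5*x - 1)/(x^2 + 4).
f'(x) = 5*(-x^2 + 2*x + 4)/(x^4 + 8*x^2 + 16)

Solve f'(x) = 0:
  f'(x) = -5*(x^2 - 2*x - 4)/(x^2 + 4)^2; the denominator is positive wherever f is defined, so f'(x) = 0 ⇔ -5*x^2 + 10*x + 20 = 0.
  Factor: -5*x^2 + 10*x + 20 = -5*(x^2 - 2*x - 4); x^2 - 2*x - 4 = 0 has no rational roots; quadratic formula: x = (2 ± √20)/2.
  ⇒ x = 1 - sqrt(5) ≈ -1.2361, 1 + sqrt(5) ≈ 3.2361

f''(x) = 10*(x^3 - 3*x^2 - 12*x + 4)/(x^6 + 12*x^4 + 48*x^2 + 64)
Second-derivative test at each critical point:
  f''(-1.2361) = 0.7318 > 0 → local minimum
  f''(3.2361) = -0.1068 < 0 → local maximum

Critical points: x = 1 - sqrt(5) ≈ -1.2361 (local minimum); x = 1 + sqrt(5) ≈ 3.2361 (local maximum)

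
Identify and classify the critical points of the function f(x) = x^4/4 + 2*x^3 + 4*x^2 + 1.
f'(x) = x*(x^2 + 6*x + 8)

Solve f'(x) = 0:
  Factor: x^3 + 6*x^2 + 8*x = x*(x + 2)*(x + 4) = 0.
  ⇒ x = -4, -2, 0

f''(x) = 3*x^2 + 12*x + 8
Second-derivative test at each critical point:
  f''(-4) = 8 > 0 → local minimum
  f''(-2) = -4 < 0 → local maximum
  f''(0) = 8 > 0 → local minimum

Critical points: x = -4 (local minimum); x = -2 (local maximum); x = 0 (local minimum)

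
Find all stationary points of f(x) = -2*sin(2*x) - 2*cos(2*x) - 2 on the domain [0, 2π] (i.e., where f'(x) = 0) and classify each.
f'(x) = -4*sqrt(2)*cos(2*x + pi/4)

Solve f'(x) = 0 on [0, 2π]:
  f'(x) = 0 ⇔ -2*cos(2*x) = -2*sin(2*x) ⇔ tan(2*x) = 1, i.e. 2*x = arctan(1) + nπ; keep the solutions lying in [0, 2π].
  ⇒ x = pi/8 ≈ 0.3927, 5*pi/8 ≈ 1.9635, 9*pi/8 ≈ 3.5343, 13*pi/8 ≈ 5.1051

f''(x) = 8*sqrt(2)*sin(2*x + pi/4)
Second-derivative test at each critical point:
  f''(0.3927) = 11.3137 > 0 → local minimum
  f''(1.9635) = -11.3137 < 0 → local maximum
  f''(3.5343) = 11.3137 > 0 → local minimum
  f''(5.1051) = -11.3137 < 0 → local maximum

Critical points: x = pi/8 ≈ 0.3927 (local minimum); x = 5*pi/8 ≈ 1.9635 (local maximum); x = 9*pi/8 ≈ 3.5343 (local minimum); x = 13*pi/8 ≈ 5.1051 (local maximum)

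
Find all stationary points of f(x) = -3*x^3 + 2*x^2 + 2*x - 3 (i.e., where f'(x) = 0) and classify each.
f'(x) = -9*x^2 + 4*x + 2

Solve f'(x) = 0:
  9*x^2 - 4*x - 2 = 0 has no rational roots; quadratic formula: x = (4 ± √88)/18.
  ⇒ x = 2/9 - sqrt(22)/9 ≈ -0.2989, 2/9 + sqrt(22)/9 ≈ 0.7434

f''(x) = 4 - 18*x
Second-derivative test at each critical point:
  f''(-0.2989) = 9.3808 > 0 → local minimum
  f''(0.7434) = -9.3808 < 0 → local maximum

Critical points: x = 2/9 - sqrt(22)/9 ≈ -0.2989 (local minimum); x = 2/9 + sqrt(22)/9 ≈ 0.7434 (local maximum)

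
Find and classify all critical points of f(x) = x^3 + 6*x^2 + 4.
f'(x) = 3*x*(x + 4)

Solve f'(x) = 0:
  Factor: 3*x^2 + 12*x = 3*x*(x + 4) = 0.
  ⇒ x = -4, 0

f''(x) = 6*x + 12
Second-derivative test at each critical point:
  f''(-4) = -12 < 0 → local maximum
  f''(0) = 12 > 0 → local minimum

Critical points: x = -4 (local maximum); x = 0 (local minimum)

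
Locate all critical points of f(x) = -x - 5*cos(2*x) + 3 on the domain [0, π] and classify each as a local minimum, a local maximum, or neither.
f'(x) = 10*sin(2*x) - 1

Solve f'(x) = 0 on [0, π]:
  f'(x) = 0 ⇔ sin(2*x) = 1/10, i.e. 2*x = arcsin(1/10) + 2nπ or 2*x = π − arcsin(1/10) + 2nπ; keep the solutions lying in [0, π].
  ⇒ x = asin(1/10)/2 ≈ 0.0501, -asin(1/10)/2 + pi/2 ≈ 1.5207

f''(x) = 20*cos(2*x)
Second-derivative test at each critical point:
  f''(0.0501) = 19.8997 > 0 → local minimum
  f''(1.5207) = -19.8997 < 0 → local maximum

Critical points: x = asin(1/10)/2 ≈ 0.0501 (local minimum); x = -asin(1/10)/2 + pi/2 ≈ 1.5207 (local maximum)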